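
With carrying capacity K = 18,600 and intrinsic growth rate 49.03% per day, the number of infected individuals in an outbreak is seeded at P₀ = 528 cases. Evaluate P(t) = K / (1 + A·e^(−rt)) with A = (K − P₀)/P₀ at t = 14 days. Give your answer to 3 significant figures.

≈ 18,000 cases

A = (18600 − 528)/528 = 34.22727
P(14) = 18600 / (1 + 34.22727·e^(−0.4903·14)) = 18600 / (1 + 34.22727·0.001045)
= 18600 / 1.03575 ≈ 17957.98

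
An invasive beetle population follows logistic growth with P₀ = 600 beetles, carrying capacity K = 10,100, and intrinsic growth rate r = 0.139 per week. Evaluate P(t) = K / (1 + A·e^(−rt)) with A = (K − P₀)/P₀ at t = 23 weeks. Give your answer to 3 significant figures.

A = (10100 − 600)/600 = 15.83333
P(23) = 10100 / (1 + 15.83333·e^(−0.139·23)) = 10100 / (1 + 15.83333·0.040885)
= 10100 / 1.64734 ≈ 6131.09

≈ 6,130 beetles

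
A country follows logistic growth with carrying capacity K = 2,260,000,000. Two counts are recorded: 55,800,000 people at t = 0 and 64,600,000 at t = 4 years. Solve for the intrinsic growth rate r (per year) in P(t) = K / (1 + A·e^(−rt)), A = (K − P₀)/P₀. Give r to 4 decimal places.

r ≈ 0.0376 per year

A = (2260000000 − 55800000)/55800000 = 39.50179
64600000 = 2260000000/(1 + 39.50179·e^(−r·4)) → e^(−4r) = (34.98452 − 1)/39.50179 = 0.860329
r = −ln(0.860329)/4 = 0.15044/4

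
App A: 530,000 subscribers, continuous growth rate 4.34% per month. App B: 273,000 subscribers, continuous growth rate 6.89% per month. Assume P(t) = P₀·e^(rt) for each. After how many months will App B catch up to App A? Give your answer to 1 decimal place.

t ≈ 26.0 months

530000·e^(0.0434t) = 273000·e^(0.0689t)
530000/273000 = e^((0.0689 − 0.0434)t) → ln(1.94139) = 0.0255·t
t = 0.66341 / 0.0255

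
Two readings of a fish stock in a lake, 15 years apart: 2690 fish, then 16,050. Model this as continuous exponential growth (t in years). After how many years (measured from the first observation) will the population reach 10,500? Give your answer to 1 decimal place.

t ≈ 11.4 years

r = ln(16050/2690) / 15 ≈ 0.119078 per year
t = ln(10500/2690) / r = 1.36183 / 0.119078 ≈ 11.437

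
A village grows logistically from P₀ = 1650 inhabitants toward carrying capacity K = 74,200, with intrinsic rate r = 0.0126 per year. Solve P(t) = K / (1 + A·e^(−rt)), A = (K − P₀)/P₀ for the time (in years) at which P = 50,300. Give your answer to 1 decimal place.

A = (74200 − 1650)/1650 = 43.9697
50300 = 74200/(1 + 43.9697·e^(−0.0126t)) → 1 + 43.9697·e^(−0.0126t) = 1.47515
e^(−0.0126t) = 0.010806 → t = ln(92.53873)/0.0126 = 4.52763/0.0126

t ≈ 359.3 years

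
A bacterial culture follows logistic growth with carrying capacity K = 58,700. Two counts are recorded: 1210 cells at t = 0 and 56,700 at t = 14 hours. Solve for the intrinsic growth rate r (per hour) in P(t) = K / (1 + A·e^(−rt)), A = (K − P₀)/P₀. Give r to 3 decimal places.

r ≈ 0.515 per hour

A = (58700 − 1210)/1210 = 47.5124
56700 = 58700/(1 + 47.5124·e^(−r·14)) → e^(−14r) = (1.03527 − 1)/47.5124 = 0.000742
r = −ln(0.000742)/14 = 7.20562/14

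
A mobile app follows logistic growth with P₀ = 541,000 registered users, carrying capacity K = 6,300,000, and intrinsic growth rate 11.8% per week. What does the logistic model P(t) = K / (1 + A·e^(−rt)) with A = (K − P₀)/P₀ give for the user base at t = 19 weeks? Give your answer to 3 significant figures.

≈ 2,960,000 registered users

A = (6300000 − 541000)/541000 = 10.6451
P(19) = 6300000 / (1 + 10.6451·e^(−0.118·19)) = 6300000 / (1 + 10.6451·0.106246)
= 6300000 / 2.131 ≈ 2956362.2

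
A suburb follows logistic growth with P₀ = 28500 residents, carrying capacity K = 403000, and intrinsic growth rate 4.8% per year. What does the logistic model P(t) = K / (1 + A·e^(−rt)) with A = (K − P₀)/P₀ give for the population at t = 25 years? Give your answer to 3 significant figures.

≈ 81,300 residents

A = (403000 − 28500)/28500 = 13.14035
P(25) = 403000 / (1 + 13.14035·e^(−0.048·25)) = 403000 / (1 + 13.14035·0.301194)
= 403000 / 4.9578 ≈ 81286.09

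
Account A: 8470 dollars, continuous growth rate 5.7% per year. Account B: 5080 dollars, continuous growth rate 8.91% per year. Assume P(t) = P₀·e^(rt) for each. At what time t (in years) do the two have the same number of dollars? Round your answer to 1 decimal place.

t ≈ 15.9 years

8470·e^(0.057t) = 5080·e^(0.0891t)
8470/5080 = e^((0.0891 − 0.057)t) → ln(1.66732) = 0.0321·t
t = 0.51122 / 0.0321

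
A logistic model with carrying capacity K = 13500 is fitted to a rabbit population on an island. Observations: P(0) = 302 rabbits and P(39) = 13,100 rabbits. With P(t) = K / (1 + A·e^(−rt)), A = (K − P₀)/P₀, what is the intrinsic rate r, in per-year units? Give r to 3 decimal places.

A = (13500 − 302)/302 = 43.70199
13100 = 13500/(1 + 43.70199·e^(−r·39)) → e^(−39r) = (1.03053 − 1)/43.70199 = 0.000699
r = −ln(0.000699)/39 = 7.2663/39

r ≈ 0.186 per year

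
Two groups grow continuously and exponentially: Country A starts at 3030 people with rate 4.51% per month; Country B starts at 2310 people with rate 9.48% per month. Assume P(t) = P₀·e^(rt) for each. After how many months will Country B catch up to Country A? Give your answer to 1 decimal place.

t ≈ 5.5 months

3030·e^(0.0451t) = 2310·e^(0.0948t)
3030/2310 = e^((0.0948 − 0.0451)t) → ln(1.31169) = 0.0497·t
t = 0.27132 / 0.0497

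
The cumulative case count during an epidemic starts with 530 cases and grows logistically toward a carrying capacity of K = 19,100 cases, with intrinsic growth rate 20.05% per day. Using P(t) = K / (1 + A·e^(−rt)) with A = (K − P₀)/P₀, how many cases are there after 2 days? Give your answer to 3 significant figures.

A = (19100 − 530)/530 = 35.03774
P(2) = 19100 / (1 + 35.03774·e^(−0.2005·2)) = 19100 / (1 + 35.03774·0.66965)
= 19100 / 24.46302 ≈ 780.77

≈ 781 cases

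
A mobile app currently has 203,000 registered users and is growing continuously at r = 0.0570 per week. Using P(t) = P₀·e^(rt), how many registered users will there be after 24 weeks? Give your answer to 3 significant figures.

P(24) = 203000 · e^(0.057·24) = 203000 · e^(1.368)
= 203000 · 3.92749 ≈ 797280.04

≈ 797,000 registered users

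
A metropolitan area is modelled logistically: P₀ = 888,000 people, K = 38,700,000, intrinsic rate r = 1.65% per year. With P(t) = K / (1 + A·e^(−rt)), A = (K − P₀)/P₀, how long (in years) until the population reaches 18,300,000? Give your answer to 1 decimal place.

A = (38700000 − 888000)/888000 = 42.58108
18300000 = 38700000/(1 + 42.58108·e^(−0.0165t)) → 1 + 42.58108·e^(−0.0165t) = 2.11475
e^(−0.0165t) = 0.02618 → t = ln(38.19773)/0.0165 = 3.64278/0.0165

t ≈ 220.8 years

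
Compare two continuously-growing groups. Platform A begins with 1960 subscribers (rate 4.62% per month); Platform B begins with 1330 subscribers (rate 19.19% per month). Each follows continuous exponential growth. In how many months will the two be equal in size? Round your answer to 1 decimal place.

1960·e^(0.0462t) = 1330·e^(0.1919t)
1960/1330 = e^((0.1919 − 0.0462)t) → ln(1.47368) = 0.1457·t
t = 0.38777 / 0.1457

t ≈ 2.7 months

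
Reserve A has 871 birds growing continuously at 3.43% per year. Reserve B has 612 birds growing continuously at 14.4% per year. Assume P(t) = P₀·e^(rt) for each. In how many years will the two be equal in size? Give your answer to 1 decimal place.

t ≈ 3.2 years

871·e^(0.0343t) = 612·e^(0.144t)
871/612 = e^((0.144 − 0.0343)t) → ln(1.4232) = 0.1097·t
t = 0.35291 / 0.1097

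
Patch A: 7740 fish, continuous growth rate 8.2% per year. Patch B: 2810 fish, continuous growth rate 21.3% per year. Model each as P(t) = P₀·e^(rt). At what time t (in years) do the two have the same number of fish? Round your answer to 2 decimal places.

t ≈ 7.73 years

7740·e^(0.082t) = 2810·e^(0.213t)
7740/2810 = e^((0.213 − 0.082)t) → ln(2.75445) = 0.131·t
t = 1.01322 / 0.131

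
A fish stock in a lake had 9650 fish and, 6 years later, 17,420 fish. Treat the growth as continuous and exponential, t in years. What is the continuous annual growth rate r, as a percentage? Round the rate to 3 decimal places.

r ≈ 9.844% per year

17420 = 9650 · e^(r·6)
e^(6r) = 17420/9650 = 1.80518
r = ln(1.80518) / 6 = 0.59066 / 6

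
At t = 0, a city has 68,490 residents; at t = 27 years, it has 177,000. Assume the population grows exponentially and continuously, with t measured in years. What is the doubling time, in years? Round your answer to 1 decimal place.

doubling time ≈ 19.7 years

r = ln(177000/68490) / 27 = ln(2.58432) / 27 ≈ 0.035165 per year
doubling time = ln 2 / |r| = 0.69315 / 0.035165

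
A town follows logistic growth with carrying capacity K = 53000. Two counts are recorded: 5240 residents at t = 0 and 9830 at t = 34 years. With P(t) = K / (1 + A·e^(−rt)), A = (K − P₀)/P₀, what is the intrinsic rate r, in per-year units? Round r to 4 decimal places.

A = (53000 − 5240)/5240 = 9.1145
9830 = 53000/(1 + 9.1145·e^(−r·34)) → e^(−34r) = (5.39166 − 1)/9.1145 = 0.481832
r = −ln(0.481832)/34 = 0.73016/34

r ≈ 0.0215 per year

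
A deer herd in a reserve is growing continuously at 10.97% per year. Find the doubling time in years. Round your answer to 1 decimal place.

doubling time ≈ 6.3 years

doubling time = ln(2) / |r| = 0.69315 / 0.1097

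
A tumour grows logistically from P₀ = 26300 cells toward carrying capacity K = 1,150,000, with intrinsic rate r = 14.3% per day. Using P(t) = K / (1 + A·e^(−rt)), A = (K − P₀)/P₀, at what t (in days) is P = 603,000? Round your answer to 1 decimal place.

t ≈ 26.9 days

A = (1150000 − 26300)/26300 = 42.72624
603000 = 1150000/(1 + 42.72624·e^(−0.143t)) → 1 + 42.72624·e^(−0.143t) = 1.90713
e^(−0.143t) = 0.021231 → t = ln(47.1004)/0.143 = 3.85228/0.143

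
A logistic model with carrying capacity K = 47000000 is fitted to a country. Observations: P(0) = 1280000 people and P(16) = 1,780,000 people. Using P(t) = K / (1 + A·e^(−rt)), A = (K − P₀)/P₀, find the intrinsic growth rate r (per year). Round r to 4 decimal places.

r ≈ 0.0213 per year

A = (47000000 − 1280000)/1280000 = 35.71875
1780000 = 47000000/(1 + 35.71875·e^(−r·16)) → e^(−16r) = (26.40449 − 1)/35.71875 = 0.711237
r = −ln(0.711237)/16 = 0.34075/16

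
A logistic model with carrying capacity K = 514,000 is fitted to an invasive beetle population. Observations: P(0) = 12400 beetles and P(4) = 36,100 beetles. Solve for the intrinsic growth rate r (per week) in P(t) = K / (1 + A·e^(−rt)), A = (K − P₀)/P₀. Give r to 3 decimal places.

A = (514000 − 12400)/12400 = 40.45161
36100 = 514000/(1 + 40.45161·e^(−r·4)) → e^(−4r) = (14.23823 − 1)/40.45161 = 0.327261
r = −ln(0.327261)/4 = 1.117/4

r ≈ 0.279 per week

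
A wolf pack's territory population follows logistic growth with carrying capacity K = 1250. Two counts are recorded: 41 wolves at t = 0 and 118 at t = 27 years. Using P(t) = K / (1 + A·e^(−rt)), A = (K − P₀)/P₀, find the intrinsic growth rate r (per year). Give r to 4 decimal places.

A = (1250 − 41)/41 = 29.4878
118 = 1250/(1 + 29.4878·e^(−r·27)) → e^(−27r) = (10.59322 − 1)/29.4878 = 0.325328
r = −ln(0.325328)/27 = 1.12292/27

r ≈ 0.0416 per year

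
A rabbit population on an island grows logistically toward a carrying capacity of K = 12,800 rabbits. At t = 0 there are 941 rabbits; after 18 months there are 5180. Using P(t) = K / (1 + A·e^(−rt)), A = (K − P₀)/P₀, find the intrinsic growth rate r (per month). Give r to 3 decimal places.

r ≈ 0.119 per month

A = (12800 − 941)/941 = 12.60255
5180 = 12800/(1 + 12.60255·e^(−r·18)) → e^(−18r) = (2.47104 − 1)/12.60255 = 0.116726
r = −ln(0.116726)/18 = 2.14793/18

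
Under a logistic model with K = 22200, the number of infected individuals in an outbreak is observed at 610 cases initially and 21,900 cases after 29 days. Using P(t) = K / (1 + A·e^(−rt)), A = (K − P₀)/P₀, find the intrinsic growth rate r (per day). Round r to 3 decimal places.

r ≈ 0.271 per day

A = (22200 − 610)/610 = 35.39344
21900 = 22200/(1 + 35.39344·e^(−r·29)) → e^(−29r) = (1.0137 − 1)/35.39344 = 0.000387
r = −ln(0.000387)/29 = 7.85699/29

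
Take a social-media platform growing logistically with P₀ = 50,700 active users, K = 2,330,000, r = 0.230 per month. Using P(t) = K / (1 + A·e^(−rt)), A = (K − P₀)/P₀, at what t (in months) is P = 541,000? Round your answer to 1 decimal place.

A = (2330000 − 50700)/50700 = 44.95661
541000 = 2330000/(1 + 44.95661·e^(−0.23t)) → 1 + 44.95661·e^(−0.23t) = 4.30684
e^(−0.23t) = 0.073556 → t = ln(13.59504)/0.23 = 2.6097/0.23

t ≈ 11.3 months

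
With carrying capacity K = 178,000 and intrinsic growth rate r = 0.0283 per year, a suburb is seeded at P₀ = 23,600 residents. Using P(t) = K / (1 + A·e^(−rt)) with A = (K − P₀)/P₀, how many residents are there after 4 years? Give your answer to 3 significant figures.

≈ 26,000 residents

A = (178000 − 23600)/23600 = 6.54237
P(4) = 178000 / (1 + 6.54237·e^(−0.0283·4)) = 178000 / (1 + 6.54237·0.892972)
= 178000 / 6.84216 ≈ 26015.19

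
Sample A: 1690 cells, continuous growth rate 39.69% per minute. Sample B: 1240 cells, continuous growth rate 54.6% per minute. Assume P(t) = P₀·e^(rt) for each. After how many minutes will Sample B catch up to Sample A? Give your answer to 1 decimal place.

1690·e^(0.3969t) = 1240·e^(0.546t)
1690/1240 = e^((0.546 − 0.3969)t) → ln(1.3629) = 0.1491·t
t = 0.30962 / 0.1491

t ≈ 2.1 minutes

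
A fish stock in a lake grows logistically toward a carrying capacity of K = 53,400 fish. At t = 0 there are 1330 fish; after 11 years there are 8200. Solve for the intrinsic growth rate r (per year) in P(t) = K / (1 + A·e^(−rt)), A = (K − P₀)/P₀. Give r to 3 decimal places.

A = (53400 − 1330)/1330 = 39.15038
8200 = 53400/(1 + 39.15038·e^(−r·11)) → e^(−11r) = (6.5122 − 1)/39.15038 = 0.140795
r = −ln(0.140795)/11 = 1.96045/11

r ≈ 0.178 per year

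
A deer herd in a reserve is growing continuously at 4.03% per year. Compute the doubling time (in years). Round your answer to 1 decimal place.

doubling time = ln(2) / |r| = 0.69315 / 0.0403

doubling time ≈ 17.2 years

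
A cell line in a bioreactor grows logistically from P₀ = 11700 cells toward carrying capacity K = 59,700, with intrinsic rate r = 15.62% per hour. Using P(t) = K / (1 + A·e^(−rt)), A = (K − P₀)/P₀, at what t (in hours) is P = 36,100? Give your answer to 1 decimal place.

A = (59700 − 11700)/11700 = 4.10256
36100 = 59700/(1 + 4.10256·e^(−0.1562t)) → 1 + 4.10256·e^(−0.1562t) = 1.65374
e^(−0.1562t) = 0.159349 → t = ln(6.27553)/0.1562 = 1.83666/0.1562

t ≈ 11.8 hours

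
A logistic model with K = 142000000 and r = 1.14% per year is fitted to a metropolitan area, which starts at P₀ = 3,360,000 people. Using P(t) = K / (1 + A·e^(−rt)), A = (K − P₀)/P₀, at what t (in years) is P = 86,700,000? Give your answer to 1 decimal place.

t ≈ 365.8 years

A = (142000000 − 3360000)/3360000 = 41.2619
86700000 = 142000000/(1 + 41.2619·e^(−0.0114t)) → 1 + 41.2619·e^(−0.0114t) = 1.63783
e^(−0.0114t) = 0.015458 → t = ln(64.69091)/0.0114 = 4.16962/0.0114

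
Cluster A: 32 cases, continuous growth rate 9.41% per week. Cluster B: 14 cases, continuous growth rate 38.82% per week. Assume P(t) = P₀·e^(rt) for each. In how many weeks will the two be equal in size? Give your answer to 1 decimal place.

t ≈ 2.8 weeks

32·e^(0.0941t) = 14·e^(0.3882t)
32/14 = e^((0.3882 − 0.0941)t) → ln(2.28571) = 0.2941·t
t = 0.82668 / 0.2941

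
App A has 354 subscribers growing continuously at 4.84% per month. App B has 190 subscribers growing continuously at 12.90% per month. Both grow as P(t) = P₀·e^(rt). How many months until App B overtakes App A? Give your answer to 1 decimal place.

354·e^(0.0484t) = 190·e^(0.129t)
354/190 = e^((0.129 − 0.0484)t) → ln(1.86316) = 0.0806·t
t = 0.62227 / 0.0806

t ≈ 7.7 months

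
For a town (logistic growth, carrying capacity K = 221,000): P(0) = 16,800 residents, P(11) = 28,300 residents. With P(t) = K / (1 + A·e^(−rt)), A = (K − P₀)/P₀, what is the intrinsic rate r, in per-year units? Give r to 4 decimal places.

A = (221000 − 16800)/16800 = 12.15476
28300 = 221000/(1 + 12.15476·e^(−r·11)) → e^(−11r) = (7.80919 − 1)/12.15476 = 0.560207
r = −ln(0.560207)/11 = 0.57945/11

r ≈ 0.0527 per year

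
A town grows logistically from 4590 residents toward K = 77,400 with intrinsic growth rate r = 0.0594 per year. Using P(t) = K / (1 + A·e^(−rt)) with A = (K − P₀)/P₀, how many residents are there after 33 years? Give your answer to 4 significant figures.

A = (77400 − 4590)/4590 = 15.86275
P(33) = 77400 / (1 + 15.86275·e^(−0.0594·33)) = 77400 / (1 + 15.86275·0.14083)
= 77400 / 3.23395 ≈ 23933.55

≈ 23,930 residents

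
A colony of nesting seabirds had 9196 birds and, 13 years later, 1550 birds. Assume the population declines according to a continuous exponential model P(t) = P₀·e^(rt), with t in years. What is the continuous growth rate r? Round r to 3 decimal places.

r ≈ -0.137 per year

1550 = 9196 · e^(r·13)
e^(13r) = 1550/9196 = 0.16855
r = ln(0.16855) / 13 = -1.78051 / 13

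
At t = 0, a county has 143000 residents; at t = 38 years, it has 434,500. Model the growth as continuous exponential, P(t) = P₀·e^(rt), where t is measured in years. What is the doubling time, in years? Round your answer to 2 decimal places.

doubling time ≈ 23.70 years

r = ln(434500/143000) / 38 = ln(3.03846) / 38 ≈ 0.029246 per year
doubling time = ln 2 / |r| = 0.69315 / 0.029246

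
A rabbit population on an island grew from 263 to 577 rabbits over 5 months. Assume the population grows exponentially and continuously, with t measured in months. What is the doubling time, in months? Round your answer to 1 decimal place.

doubling time ≈ 4.4 months

r = ln(577/263) / 5 = ln(2.19392) / 5 ≈ 0.157138 per month
doubling time = ln 2 / |r| = 0.69315 / 0.157138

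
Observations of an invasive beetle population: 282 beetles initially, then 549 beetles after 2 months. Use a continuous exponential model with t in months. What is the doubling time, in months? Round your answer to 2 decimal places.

doubling time ≈ 2.08 months

r = ln(549/282) / 2 = ln(1.94681) / 2 ≈ 0.333096 per month
doubling time = ln 2 / |r| = 0.69315 / 0.333096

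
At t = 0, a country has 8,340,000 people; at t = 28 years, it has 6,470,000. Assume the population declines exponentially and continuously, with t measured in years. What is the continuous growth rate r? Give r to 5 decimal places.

r ≈ -0.00907 per year

6470000 = 8340000 · e^(r·28)
e^(28r) = 6470000/8340000 = 0.77578
r = ln(0.77578) / 28 = -0.25389 / 28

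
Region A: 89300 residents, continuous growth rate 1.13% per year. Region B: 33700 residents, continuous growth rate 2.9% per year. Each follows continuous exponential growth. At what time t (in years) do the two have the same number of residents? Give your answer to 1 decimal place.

89300·e^(0.0113t) = 33700·e^(0.029t)
89300/33700 = e^((0.029 − 0.0113)t) → ln(2.64985) = 0.0177·t
t = 0.9745 / 0.0177

t ≈ 55.1 years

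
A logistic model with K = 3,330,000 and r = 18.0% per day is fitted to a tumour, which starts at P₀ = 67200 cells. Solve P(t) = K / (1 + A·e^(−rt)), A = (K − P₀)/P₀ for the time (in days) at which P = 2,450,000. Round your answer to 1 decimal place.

A = (3330000 − 67200)/67200 = 48.55357
2450000 = 3330000/(1 + 48.55357·e^(−0.18t)) → 1 + 48.55357·e^(−0.18t) = 1.35918
e^(−0.18t) = 0.007398 → t = ln(135.17756)/0.18 = 4.90659/0.18

t ≈ 27.3 days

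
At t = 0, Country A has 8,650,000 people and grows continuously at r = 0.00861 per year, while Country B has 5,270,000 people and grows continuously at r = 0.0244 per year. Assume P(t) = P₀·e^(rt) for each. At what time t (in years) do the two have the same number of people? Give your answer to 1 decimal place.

8650000·e^(0.00861t) = 5270000·e^(0.0244t)
8650000/5270000 = e^((0.0244 − 0.00861)t) → ln(1.64137) = 0.01579·t
t = 0.49553 / 0.01579

t ≈ 31.4 years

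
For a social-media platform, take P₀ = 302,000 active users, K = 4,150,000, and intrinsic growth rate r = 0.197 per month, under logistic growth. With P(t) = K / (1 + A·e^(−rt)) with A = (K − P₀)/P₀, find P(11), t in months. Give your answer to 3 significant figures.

A = (4150000 − 302000)/302000 = 12.74172
P(11) = 4150000 / (1 + 12.74172·e^(−0.197·11)) = 4150000 / (1 + 12.74172·0.114521)
= 4150000 / 2.45919 ≈ 1687547.22

≈ 1,690,000 active users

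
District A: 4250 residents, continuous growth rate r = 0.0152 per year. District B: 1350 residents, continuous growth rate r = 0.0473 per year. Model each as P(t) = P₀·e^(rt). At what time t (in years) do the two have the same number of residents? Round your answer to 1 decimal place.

t ≈ 35.7 years

4250·e^(0.0152t) = 1350·e^(0.0473t)
4250/1350 = e^((0.0473 − 0.0152)t) → ln(3.14815) = 0.0321·t
t = 1.14681 / 0.0321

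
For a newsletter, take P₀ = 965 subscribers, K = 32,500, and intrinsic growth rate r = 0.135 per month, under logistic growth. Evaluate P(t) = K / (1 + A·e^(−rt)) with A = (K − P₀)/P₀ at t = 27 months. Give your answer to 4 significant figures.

≈ 17,530 subscribers

A = (32500 − 965)/965 = 32.67876
P(27) = 32500 / (1 + 32.67876·e^(−0.135·27)) = 32500 / (1 + 32.67876·0.026121)
= 32500 / 1.85362 ≈ 17533.3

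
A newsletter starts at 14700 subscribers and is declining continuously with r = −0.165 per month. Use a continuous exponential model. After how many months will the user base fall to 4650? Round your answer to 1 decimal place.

t ≈ 7.0 months

4650 = 14700 · e^(-0.165·t)
t = ln(4650/14700) / -0.165 = ln(0.31633) / -0.165 = -1.15098 / -0.165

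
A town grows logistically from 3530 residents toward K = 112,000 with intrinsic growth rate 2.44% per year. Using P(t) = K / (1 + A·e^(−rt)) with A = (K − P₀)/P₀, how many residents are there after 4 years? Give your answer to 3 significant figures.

≈ 3,880 residents

A = (112000 − 3530)/3530 = 30.72805
P(4) = 112000 / (1 + 30.72805·e^(−0.0244·4)) = 112000 / (1 + 30.72805·0.907012)
= 112000 / 28.87069 ≈ 3879.37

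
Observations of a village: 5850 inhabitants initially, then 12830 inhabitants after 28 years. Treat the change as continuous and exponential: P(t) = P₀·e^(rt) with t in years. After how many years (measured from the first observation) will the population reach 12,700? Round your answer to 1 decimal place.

r = ln(12830/5850) / 28 ≈ 0.028048 per year
t = ln(12700/5850) / r = 0.77516 / 0.028048 ≈ 27.637

t ≈ 27.6 years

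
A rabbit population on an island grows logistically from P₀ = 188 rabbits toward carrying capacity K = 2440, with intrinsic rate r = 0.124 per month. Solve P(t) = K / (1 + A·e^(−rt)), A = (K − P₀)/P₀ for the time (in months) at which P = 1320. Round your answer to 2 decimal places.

A = (2440 − 188)/188 = 11.97872
1320 = 2440/(1 + 11.97872·e^(−0.124t)) → 1 + 11.97872·e^(−0.124t) = 1.84848
e^(−0.124t) = 0.070833 → t = ln(14.11778)/0.124 = 2.64744/0.124

t ≈ 21.35 months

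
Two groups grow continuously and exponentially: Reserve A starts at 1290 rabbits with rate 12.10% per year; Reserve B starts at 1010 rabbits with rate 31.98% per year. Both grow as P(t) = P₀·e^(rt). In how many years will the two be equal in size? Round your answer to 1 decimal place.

t ≈ 1.2 years

1290·e^(0.121t) = 1010·e^(0.3198t)
1290/1010 = e^((0.3198 − 0.121)t) → ln(1.27723) = 0.1988·t
t = 0.24469 / 0.1988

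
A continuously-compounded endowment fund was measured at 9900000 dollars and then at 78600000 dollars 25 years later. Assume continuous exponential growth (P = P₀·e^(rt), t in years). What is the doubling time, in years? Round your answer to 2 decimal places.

doubling time ≈ 8.36 years

r = ln(78600000/9900000) / 25 = ln(7.93939) / 25 ≈ 0.082873 per year
doubling time = ln 2 / |r| = 0.69315 / 0.082873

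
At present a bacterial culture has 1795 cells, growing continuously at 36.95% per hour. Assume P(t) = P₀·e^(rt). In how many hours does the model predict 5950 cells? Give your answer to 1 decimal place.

5950 = 1795 · e^(0.3695·t)
t = ln(5950/1795) / 0.3695 = ln(3.31476) / 0.3695 = 1.19839 / 0.3695

t ≈ 3.2 hours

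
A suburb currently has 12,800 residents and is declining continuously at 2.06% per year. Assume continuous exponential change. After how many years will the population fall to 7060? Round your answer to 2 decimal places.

t ≈ 28.88 years

7060 = 12800 · e^(-0.0206·t)
t = ln(7060/12800) / -0.0206 = ln(0.55156) / -0.0206 = -0.595 / -0.0206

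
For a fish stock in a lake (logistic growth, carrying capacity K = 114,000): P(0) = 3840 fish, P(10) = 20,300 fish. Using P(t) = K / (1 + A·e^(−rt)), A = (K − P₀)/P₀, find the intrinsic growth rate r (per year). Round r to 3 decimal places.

A = (114000 − 3840)/3840 = 28.6875
20300 = 114000/(1 + 28.6875·e^(−r·10)) → e^(−10r) = (5.61576 − 1)/28.6875 = 0.160898
r = −ln(0.160898)/10 = 1.82698/10

r ≈ 0.183 per year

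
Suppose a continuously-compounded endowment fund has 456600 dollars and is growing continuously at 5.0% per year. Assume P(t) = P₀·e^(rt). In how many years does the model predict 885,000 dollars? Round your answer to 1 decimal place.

t ≈ 13.2 years

885000 = 456600 · e^(0.05·t)
t = ln(885000/456600) / 0.05 = ln(1.93824) / 0.05 = 0.66178 / 0.05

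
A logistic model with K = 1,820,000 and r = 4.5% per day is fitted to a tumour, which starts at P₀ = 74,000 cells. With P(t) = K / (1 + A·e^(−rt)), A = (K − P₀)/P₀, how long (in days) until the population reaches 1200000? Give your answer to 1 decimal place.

A = (1820000 − 74000)/74000 = 23.59459
1200000 = 1820000/(1 + 23.59459·e^(−0.045t)) → 1 + 23.59459·e^(−0.045t) = 1.51667
e^(−0.045t) = 0.021898 → t = ln(45.66696)/0.045 = 3.82138/0.045

t ≈ 84.9 days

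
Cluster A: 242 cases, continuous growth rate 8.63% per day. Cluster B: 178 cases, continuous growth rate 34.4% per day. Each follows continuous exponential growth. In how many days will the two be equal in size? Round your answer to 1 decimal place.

t ≈ 1.2 days

242·e^(0.0863t) = 178·e^(0.344t)
242/178 = e^((0.344 − 0.0863)t) → ln(1.35955) = 0.2577·t
t = 0.30715 / 0.2577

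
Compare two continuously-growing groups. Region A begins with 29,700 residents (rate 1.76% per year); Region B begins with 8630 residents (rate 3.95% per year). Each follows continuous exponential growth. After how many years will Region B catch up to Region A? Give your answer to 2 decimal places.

t ≈ 56.43 years

29700·e^(0.0176t) = 8630·e^(0.0395t)
29700/8630 = e^((0.0395 − 0.0176)t) → ln(3.44148) = 0.0219·t
t = 1.2359 / 0.0219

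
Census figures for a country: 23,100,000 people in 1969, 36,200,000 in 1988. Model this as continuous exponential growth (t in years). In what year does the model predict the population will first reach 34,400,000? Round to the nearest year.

r = ln(36200000/23100000) / 19 = 0.44923/19 ≈ 0.023644 per year
t = ln(34400000/23100000) / r = 0.39822/0.023644 ≈ 16.84 years after 1969

year 1986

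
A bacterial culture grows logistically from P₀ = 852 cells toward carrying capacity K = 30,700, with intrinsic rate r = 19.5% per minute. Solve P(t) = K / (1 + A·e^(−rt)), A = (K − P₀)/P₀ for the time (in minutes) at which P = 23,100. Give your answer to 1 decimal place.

t ≈ 23.9 minutes

A = (30700 − 852)/852 = 35.03286
23100 = 30700/(1 + 35.03286·e^(−0.195t)) → 1 + 35.03286·e^(−0.195t) = 1.329
e^(−0.195t) = 0.009391 → t = ln(106.48147)/0.195 = 4.66797/0.195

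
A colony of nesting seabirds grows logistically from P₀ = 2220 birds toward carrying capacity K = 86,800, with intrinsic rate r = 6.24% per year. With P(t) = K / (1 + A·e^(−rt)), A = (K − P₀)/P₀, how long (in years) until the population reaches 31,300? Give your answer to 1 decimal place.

A = (86800 − 2220)/2220 = 38.0991
31300 = 86800/(1 + 38.0991·e^(−0.0624t)) → 1 + 38.0991·e^(−0.0624t) = 2.77316
e^(−0.0624t) = 0.046541 → t = ln(21.48652)/0.0624 = 3.06743/0.0624

t ≈ 49.2 years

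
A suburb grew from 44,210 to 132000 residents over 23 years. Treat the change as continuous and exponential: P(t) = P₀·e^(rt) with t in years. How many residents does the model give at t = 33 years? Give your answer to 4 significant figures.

≈ 212,400 residents

r = ln(132000/44210) / 23 ≈ 0.047559 per year
P(33) = 44210 · e^(0.047559·33) = 44210 · 4.80395 ≈ 212382.58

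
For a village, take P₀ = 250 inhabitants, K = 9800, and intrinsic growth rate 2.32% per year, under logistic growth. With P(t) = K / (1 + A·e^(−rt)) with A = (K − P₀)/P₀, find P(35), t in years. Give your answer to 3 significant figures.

≈ 546 inhabitants

A = (9800 − 250)/250 = 38.2
P(35) = 9800 / (1 + 38.2·e^(−0.0232·35)) = 9800 / (1 + 38.2·0.443969)
= 9800 / 17.95962 ≈ 545.67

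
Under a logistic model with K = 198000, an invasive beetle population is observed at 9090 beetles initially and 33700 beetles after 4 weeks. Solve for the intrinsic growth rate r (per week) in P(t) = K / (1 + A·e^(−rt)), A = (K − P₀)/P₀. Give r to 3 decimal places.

r ≈ 0.362 per week

A = (198000 − 9090)/9090 = 20.78218
33700 = 198000/(1 + 20.78218·e^(−r·4)) → e^(−4r) = (5.87537 − 1)/20.78218 = 0.234594
r = −ln(0.234594)/4 = 1.4499/4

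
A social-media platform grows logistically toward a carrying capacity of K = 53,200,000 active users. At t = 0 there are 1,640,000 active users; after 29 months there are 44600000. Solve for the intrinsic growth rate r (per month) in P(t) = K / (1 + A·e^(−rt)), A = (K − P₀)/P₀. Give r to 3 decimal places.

r ≈ 0.176 per month

A = (53200000 − 1640000)/1640000 = 31.43902
44600000 = 53200000/(1 + 31.43902·e^(−r·29)) → e^(−29r) = (1.19283 − 1)/31.43902 = 0.006133
r = −ln(0.006133)/29 = 5.09402/29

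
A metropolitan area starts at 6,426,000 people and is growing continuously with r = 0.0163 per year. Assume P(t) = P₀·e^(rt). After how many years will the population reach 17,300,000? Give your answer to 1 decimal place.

t ≈ 60.8 years

17300000 = 6426000 · e^(0.0163·t)
t = ln(17300000/6426000) / 0.0163 = ln(2.69219) / 0.0163 = 0.99035 / 0.0163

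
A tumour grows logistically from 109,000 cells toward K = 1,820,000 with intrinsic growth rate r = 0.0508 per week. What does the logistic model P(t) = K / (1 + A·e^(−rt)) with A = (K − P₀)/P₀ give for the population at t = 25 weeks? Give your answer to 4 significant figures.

≈ 336,500 cells

A = (1820000 − 109000)/109000 = 15.69725
P(25) = 1820000 / (1 + 15.69725·e^(−0.0508·25)) = 1820000 / (1 + 15.69725·0.280832)
= 1820000 / 5.40828 ≈ 336520.82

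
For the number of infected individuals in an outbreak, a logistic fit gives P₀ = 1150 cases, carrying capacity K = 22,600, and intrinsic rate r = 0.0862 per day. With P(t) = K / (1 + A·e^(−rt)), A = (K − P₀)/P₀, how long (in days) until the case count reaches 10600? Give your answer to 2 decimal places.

A = (22600 − 1150)/1150 = 18.65217
10600 = 22600/(1 + 18.65217·e^(−0.0862t)) → 1 + 18.65217·e^(−0.0862t) = 2.13208
e^(−0.0862t) = 0.060694 → t = ln(16.47609)/0.0862 = 2.80191/0.0862

t ≈ 32.50 days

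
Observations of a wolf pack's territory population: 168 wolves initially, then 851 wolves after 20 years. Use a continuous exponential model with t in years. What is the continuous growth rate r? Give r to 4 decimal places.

r ≈ 0.0811 per year

851 = 168 · e^(r·20)
e^(20r) = 851/168 = 5.06548
r = ln(5.06548) / 20 = 1.62245 / 20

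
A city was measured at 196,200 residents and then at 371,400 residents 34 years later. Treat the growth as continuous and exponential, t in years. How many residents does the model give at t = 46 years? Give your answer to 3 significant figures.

r = ln(371400/196200) / 34 ≈ 0.018769 per year
P(46) = 196200 · e^(0.018769·46) = 196200 · 2.37114 ≈ 465218.57

≈ 465,000 residents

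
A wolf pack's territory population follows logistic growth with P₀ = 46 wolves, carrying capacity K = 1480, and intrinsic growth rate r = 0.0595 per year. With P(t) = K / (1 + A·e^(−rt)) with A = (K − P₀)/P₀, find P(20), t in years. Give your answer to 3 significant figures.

A = (1480 − 46)/46 = 31.17391
P(20) = 1480 / (1 + 31.17391·e^(−0.0595·20)) = 1480 / (1 + 31.17391·0.304221)
= 1480 / 10.48377 ≈ 141.17

≈ 141 wolves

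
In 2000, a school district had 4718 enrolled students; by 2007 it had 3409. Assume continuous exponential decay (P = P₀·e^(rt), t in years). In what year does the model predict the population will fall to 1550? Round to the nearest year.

r = ln(3409/4718) / 7 = -0.32497/7 ≈ -0.046424 per year
t = ln(1550/4718) / r = -1.11313/-0.046424 ≈ 23.98 years after 2000

year 2024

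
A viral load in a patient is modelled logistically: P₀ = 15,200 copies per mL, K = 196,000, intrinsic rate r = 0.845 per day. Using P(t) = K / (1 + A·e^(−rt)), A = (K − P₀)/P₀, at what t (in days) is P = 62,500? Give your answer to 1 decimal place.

A = (196000 − 15200)/15200 = 11.89474
62500 = 196000/(1 + 11.89474·e^(−0.845t)) → 1 + 11.89474·e^(−0.845t) = 3.136
e^(−0.845t) = 0.179575 → t = ln(5.5687)/0.845 = 1.71716/0.845

t ≈ 2.0 days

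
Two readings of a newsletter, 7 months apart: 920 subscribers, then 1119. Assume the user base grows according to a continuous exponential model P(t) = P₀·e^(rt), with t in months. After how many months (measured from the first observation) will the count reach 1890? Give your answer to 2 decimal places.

r = ln(1119/920) / 7 ≈ 0.027974 per month
t = ln(1890/920) / r = 0.71996 / 0.027974 ≈ 25.737

t ≈ 25.74 months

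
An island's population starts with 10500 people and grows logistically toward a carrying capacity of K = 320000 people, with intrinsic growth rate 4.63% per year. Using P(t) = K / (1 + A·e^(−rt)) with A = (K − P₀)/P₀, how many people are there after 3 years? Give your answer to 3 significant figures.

≈ 12,000 people

A = (320000 − 10500)/10500 = 29.47619
P(3) = 320000 / (1 + 29.47619·e^(−0.0463·3)) = 320000 / (1 + 29.47619·0.870315)
= 320000 / 26.65357 ≈ 12005.9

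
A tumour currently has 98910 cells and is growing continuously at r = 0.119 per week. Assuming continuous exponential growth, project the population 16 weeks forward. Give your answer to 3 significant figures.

P(16) = 98910 · e^(0.119·16) = 98910 · e^(1.904)
= 98910 · 6.71269 ≈ 663952.32

≈ 664,000 cells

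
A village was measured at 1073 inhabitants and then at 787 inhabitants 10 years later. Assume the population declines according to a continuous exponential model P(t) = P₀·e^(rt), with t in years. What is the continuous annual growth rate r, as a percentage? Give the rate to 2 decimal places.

787 = 1073 · e^(r·10)
e^(10r) = 787/1073 = 0.73346
r = ln(0.73346) / 10 = -0.30999 / 10

r ≈ -3.10% per year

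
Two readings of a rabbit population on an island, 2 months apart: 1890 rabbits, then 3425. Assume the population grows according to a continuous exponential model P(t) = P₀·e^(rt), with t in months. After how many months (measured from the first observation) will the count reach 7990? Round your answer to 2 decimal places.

t ≈ 4.85 months

r = ln(3425/1890) / 2 ≈ 0.297262 per month
t = ln(7990/1890) / r = 1.44161 / 0.297262 ≈ 4.85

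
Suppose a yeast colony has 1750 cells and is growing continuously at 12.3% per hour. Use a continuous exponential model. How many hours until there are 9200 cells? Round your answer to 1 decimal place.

t ≈ 13.5 hours

9200 = 1750 · e^(0.123·t)
t = ln(9200/1750) / 0.123 = ln(5.25714) / 0.123 = 1.65959 / 0.123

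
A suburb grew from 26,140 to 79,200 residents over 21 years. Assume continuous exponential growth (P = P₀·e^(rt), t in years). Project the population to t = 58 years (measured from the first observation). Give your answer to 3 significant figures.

≈ 558,000 residents

r = ln(79200/26140) / 21 ≈ 0.052786 per year
P(58) = 26140 · e^(0.052786·58) = 26140 · 21.36166 ≈ 558393.9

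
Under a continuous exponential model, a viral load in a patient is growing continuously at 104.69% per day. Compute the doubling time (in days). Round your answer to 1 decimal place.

doubling time ≈ 0.7 days

doubling time = ln(2) / |r| = 0.69315 / 1.0469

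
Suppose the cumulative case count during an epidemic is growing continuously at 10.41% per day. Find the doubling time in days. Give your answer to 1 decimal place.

doubling time ≈ 6.7 days

doubling time = ln(2) / |r| = 0.69315 / 0.1041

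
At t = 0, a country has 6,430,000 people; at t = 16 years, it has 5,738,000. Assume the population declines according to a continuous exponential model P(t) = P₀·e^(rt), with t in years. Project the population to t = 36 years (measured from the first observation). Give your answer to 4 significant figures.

≈ 4,977,000 people

r = ln(5738000/6430000) / 16 ≈ -0.007116 per year
P(36) = 6430000 · e^(-0.007116·36) = 6430000 · 0.77399 ≈ 4976769.28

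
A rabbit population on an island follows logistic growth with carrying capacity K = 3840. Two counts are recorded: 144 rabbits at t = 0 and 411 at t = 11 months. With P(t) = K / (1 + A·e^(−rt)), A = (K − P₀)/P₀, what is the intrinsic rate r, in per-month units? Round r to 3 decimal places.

A = (3840 − 144)/144 = 25.66667
411 = 3840/(1 + 25.66667·e^(−r·11)) → e^(−11r) = (9.34307 − 1)/25.66667 = 0.325055
r = −ln(0.325055)/11 = 1.12376/11

r ≈ 0.102 per month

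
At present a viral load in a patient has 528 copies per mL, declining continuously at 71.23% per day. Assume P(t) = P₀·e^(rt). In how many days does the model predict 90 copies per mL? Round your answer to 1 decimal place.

t ≈ 2.5 days

90 = 528 · e^(-0.7123·t)
t = ln(90/528) / -0.7123 = ln(0.17045) / -0.7123 = -1.76929 / -0.7123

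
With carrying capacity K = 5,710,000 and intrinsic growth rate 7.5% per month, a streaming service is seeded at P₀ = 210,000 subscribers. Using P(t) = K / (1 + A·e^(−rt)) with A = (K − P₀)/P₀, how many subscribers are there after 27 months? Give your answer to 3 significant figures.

≈ 1,280,000 subscribers

A = (5710000 − 210000)/210000 = 26.19048
P(27) = 5710000 / (1 + 26.19048·e^(−0.075·27)) = 5710000 / (1 + 26.19048·0.131994)
= 5710000 / 4.45698 ≈ 1281136.09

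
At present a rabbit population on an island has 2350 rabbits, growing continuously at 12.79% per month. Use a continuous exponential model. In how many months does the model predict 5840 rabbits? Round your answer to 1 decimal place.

t ≈ 7.1 months

5840 = 2350 · e^(0.1279·t)
t = ln(5840/2350) / 0.1279 = ln(2.48511) / 0.1279 = 0.91032 / 0.1279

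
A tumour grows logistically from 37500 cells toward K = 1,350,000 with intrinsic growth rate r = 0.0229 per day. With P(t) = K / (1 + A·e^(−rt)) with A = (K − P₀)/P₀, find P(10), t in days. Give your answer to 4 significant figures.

A = (1350000 − 37500)/37500 = 35
P(10) = 1350000 / (1 + 35·e^(−0.0229·10)) = 1350000 / (1 + 35·0.795329)
= 1350000 / 28.8365 ≈ 46815.67

≈ 46,820 cells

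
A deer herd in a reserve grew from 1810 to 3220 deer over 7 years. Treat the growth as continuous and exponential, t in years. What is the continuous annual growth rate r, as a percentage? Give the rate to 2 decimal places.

3220 = 1810 · e^(r·7)
e^(7r) = 3220/1810 = 1.77901
r = ln(1.77901) / 7 = 0.57605 / 7

r ≈ 8.23% per year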